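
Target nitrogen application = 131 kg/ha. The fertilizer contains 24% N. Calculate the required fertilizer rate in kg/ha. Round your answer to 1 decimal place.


Step 1: Fertilizer rate = target N / (N content / 100)
Step 2: Rate = 131 / (24 / 100)
Step 3: Rate = 131 / 0.24
Step 4: Rate = 545.8 kg/ha

545.8


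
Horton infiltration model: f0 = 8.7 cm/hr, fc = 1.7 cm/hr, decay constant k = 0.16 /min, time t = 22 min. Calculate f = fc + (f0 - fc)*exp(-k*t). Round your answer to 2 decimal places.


Step 1: f = fc + (f0 - fc) * exp(-k * t)
Step 2: exp(-0.16 * 22) = 0.029599
Step 3: f = 1.7 + (8.7 - 1.7) * 0.029599
Step 4: f = 1.7 + 7.0 * 0.029599
Step 5: f = 1.91 cm/hr

1.91


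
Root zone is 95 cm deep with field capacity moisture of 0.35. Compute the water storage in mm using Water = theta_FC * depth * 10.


Step 1: Water (mm) = theta_FC * depth (cm) * 10
Step 2: Water = 0.35 * 95 * 10
Step 3: Water = 332.5 mm

332.5


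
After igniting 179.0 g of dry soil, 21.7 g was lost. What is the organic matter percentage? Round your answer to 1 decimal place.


Step 1: OM% = 100 * LOI / sample mass
Step 2: OM = 100 * 21.7 / 179.0
Step 3: OM = 12.1%

12.1


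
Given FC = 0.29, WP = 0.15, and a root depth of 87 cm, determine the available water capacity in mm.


Step 1: Available water = (FC - WP) * depth * 10
Step 2: AW = (0.29 - 0.15) * 87 * 10
Step 3: AW = 0.14 * 87 * 10
Step 4: AW = 121.8 mm

121.8


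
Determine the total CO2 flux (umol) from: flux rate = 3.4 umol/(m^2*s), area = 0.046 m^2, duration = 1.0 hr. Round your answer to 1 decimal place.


Step 1: Convert time to seconds: 1.0 hr * 3600 = 3600.0 s
Step 2: Total = flux * area * time_s
Step 3: Total = 3.4 * 0.046 * 3600.0
Step 4: Total = 563.0 umol

563.0


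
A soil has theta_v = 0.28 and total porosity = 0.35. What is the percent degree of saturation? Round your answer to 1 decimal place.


Step 1: S = 100 * theta_v / n
Step 2: S = 100 * 0.28 / 0.35
Step 3: S = 80.0%

80.0


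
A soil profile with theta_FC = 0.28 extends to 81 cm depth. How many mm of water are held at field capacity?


Step 1: Water (mm) = theta_FC * depth (cm) * 10
Step 2: Water = 0.28 * 81 * 10
Step 3: Water = 226.8 mm

226.8


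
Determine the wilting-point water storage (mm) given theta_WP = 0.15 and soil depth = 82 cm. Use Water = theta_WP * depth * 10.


Step 1: Water (mm) = theta_WP * depth * 10
Step 2: Water = 0.15 * 82 * 10
Step 3: Water = 123.0 mm

123.0


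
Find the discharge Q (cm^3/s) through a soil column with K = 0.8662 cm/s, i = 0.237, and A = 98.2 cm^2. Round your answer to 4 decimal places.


Step 1: Apply Darcy's law: Q = K * i * A
Step 2: Q = 0.8662 * 0.237 * 98.2
Step 3: Q = 20.1594 cm^3/s

20.1594


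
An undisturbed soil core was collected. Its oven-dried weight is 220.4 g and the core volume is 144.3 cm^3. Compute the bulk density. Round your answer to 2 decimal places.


Step 1: Identify the formula: BD = dry mass / volume
Step 2: Substitute values: BD = 220.4 / 144.3
Step 3: BD = 1.53 g/cm^3

1.53


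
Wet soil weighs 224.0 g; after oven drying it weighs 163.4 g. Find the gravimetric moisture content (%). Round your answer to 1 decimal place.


Step 1: Water mass = wet - dry = 224.0 - 163.4 = 60.6 g
Step 2: w = 100 * water mass / dry mass
Step 3: w = 100 * 60.6 / 163.4 = 37.1%

37.1


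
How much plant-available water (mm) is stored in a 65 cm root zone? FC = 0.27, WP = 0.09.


Step 1: Available water = (FC - WP) * depth * 10
Step 2: AW = (0.27 - 0.09) * 65 * 10
Step 3: AW = 0.18 * 65 * 10
Step 4: AW = 117.0 mm

117.0


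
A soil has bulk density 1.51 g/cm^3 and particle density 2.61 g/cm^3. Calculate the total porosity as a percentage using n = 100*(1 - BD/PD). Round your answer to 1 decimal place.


Step 1: Formula: n = 100 * (1 - BD / PD)
Step 2: n = 100 * (1 - 1.51 / 2.61)
Step 3: n = 100 * (1 - 0.57854)
Step 4: n = 42.1%

42.1


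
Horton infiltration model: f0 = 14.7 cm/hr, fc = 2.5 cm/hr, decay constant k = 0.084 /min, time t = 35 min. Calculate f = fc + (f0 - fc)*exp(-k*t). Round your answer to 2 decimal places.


Step 1: f = fc + (f0 - fc) * exp(-k * t)
Step 2: exp(-0.084 * 35) = 0.052866
Step 3: f = 2.5 + (14.7 - 2.5) * 0.052866
Step 4: f = 2.5 + 12.2 * 0.052866
Step 5: f = 3.14 cm/hr

3.14


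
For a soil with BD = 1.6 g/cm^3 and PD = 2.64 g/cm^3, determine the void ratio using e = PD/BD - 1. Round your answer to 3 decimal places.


Step 1: e = PD / BD - 1
Step 2: e = 2.64 / 1.6 - 1
Step 3: e = 1.65 - 1
Step 4: e = 0.65

0.65


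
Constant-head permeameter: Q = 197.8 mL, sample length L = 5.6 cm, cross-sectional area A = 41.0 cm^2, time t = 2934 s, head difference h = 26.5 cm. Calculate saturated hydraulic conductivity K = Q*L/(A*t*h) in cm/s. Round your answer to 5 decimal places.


Step 1: K = Q * L / (A * t * h)
Step 2: Numerator = 197.8 * 5.6 = 1107.68
Step 3: Denominator = 41.0 * 2934 * 26.5 = 3187791.0
Step 4: K = 1107.68 / 3187791.0 = 0.00035 cm/s

0.00035


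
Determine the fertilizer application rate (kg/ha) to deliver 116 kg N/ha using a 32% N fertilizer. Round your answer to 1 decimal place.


Step 1: Fertilizer rate = target N / (N content / 100)
Step 2: Rate = 116 / (32 / 100)
Step 3: Rate = 116 / 0.32
Step 4: Rate = 362.5 kg/ha

362.5


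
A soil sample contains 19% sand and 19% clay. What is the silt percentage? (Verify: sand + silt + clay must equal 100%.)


Step 1: sand + silt + clay = 100%
Step 2: silt = 100 - sand - clay
Step 3: silt = 100 - 19 - 19
Step 4: silt = 62%

62


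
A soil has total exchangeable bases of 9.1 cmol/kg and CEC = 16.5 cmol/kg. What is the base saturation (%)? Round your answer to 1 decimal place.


Step 1: BS = 100 * (sum of bases) / CEC
Step 2: BS = 100 * 9.1 / 16.5
Step 3: BS = 55.2%

55.2


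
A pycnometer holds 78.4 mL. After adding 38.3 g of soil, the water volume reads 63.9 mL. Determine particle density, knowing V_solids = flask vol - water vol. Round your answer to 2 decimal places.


Step 1: Volume of solids = flask volume - water volume with soil
Step 2: V_solids = 78.4 - 63.9 = 14.5 mL
Step 3: Particle density = mass / V_solids = 38.3 / 14.5 = 2.64 g/cm^3

2.64


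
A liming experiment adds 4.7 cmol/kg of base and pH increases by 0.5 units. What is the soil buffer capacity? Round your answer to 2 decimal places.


Step 1: BC = change in base / change in pH
Step 2: BC = 4.7 / 0.5
Step 3: BC = 9.4 cmol/(kg*pH unit)

9.4


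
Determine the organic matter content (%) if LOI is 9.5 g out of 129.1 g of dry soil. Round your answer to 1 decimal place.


Step 1: OM% = 100 * LOI / sample mass
Step 2: OM = 100 * 9.5 / 129.1
Step 3: OM = 7.4%

7.4


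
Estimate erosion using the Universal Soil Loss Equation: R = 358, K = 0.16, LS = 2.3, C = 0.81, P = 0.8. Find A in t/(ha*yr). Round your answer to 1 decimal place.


Step 1: A = R * K * LS * C * P
Step 2: R * K = 358 * 0.16 = 57.28
Step 3: (R*K) * LS = 57.28 * 2.3 = 131.744
Step 4: * C * P = 131.744 * 0.81 * 0.8 = 85.4
Step 5: A = 85.4 t/(ha*yr)

85.4


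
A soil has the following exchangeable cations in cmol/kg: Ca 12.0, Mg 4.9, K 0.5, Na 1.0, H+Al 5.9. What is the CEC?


Step 1: CEC = Ca + Mg + K + Na + (H+Al)
Step 2: CEC = 12.0 + 4.9 + 0.5 + 1.0 + 5.9
Step 3: CEC = 24.3 cmol/kg

24.3


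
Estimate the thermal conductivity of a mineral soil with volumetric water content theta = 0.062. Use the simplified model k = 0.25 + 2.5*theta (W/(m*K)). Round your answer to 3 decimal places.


Step 1: k = 0.25 + 2.5 * theta
Step 2: k = 0.25 + 2.5 * 0.062
Step 3: k = 0.25 + 0.155
Step 4: k = 0.405 W/(m*K)

0.405


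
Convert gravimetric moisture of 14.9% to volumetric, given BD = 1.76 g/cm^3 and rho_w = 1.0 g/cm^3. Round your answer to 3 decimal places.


Step 1: theta = (w / 100) * BD / rho_w
Step 2: theta = (14.9 / 100) * 1.76 / 1.0
Step 3: theta = 0.149 * 1.76
Step 4: theta = 0.262

0.262


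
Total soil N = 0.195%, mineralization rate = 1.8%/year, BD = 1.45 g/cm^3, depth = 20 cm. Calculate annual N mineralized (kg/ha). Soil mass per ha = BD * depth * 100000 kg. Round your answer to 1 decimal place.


Step 1: Soil mass per ha = BD * depth * 100000 = 1.45 * 20 * 100000 = 2900000 kg
Step 2: Total N pool = soil mass * N%/100 = 2900000 * 0.195/100 = 5655.0 kg/ha
Step 3: N mineralized = N pool * rate%/100 = 5655.0 * 1.8/100 = 101.8 kg/ha/yr

101.8


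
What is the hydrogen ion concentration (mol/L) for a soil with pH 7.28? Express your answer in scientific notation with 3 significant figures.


Step 1: [H+] = 10^(-pH)
Step 2: [H+] = 10^(-7.28)
Step 3: [H+] = 5.25e-08 mol/L

5.25e-08


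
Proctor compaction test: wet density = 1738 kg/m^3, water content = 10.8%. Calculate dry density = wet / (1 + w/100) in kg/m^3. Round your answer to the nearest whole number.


Step 1: Dry density = wet density / (1 + w/100)
Step 2: Dry density = 1738 / (1 + 10.8/100)
Step 3: Dry density = 1738 / 1.108
Step 4: Dry density = 1569 kg/m^3

1569


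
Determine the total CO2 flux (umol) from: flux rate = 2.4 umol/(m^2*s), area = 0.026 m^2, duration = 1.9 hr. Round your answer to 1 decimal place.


Step 1: Convert time to seconds: 1.9 hr * 3600 = 6840.0 s
Step 2: Total = flux * area * time_s
Step 3: Total = 2.4 * 0.026 * 6840.0
Step 4: Total = 426.8 umol

426.8


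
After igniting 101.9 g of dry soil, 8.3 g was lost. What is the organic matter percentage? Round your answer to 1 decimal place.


Step 1: OM% = 100 * LOI / sample mass
Step 2: OM = 100 * 8.3 / 101.9
Step 3: OM = 8.1%

8.1


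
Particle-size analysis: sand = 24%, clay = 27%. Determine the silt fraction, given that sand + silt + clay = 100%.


Step 1: sand + silt + clay = 100%
Step 2: silt = 100 - sand - clay
Step 3: silt = 100 - 24 - 27
Step 4: silt = 49%

49


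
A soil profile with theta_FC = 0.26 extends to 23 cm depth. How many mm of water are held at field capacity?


Step 1: Water (mm) = theta_FC * depth (cm) * 10
Step 2: Water = 0.26 * 23 * 10
Step 3: Water = 59.8 mm

59.8


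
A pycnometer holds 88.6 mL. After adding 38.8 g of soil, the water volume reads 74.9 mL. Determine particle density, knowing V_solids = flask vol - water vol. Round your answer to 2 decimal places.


Step 1: Volume of solids = flask volume - water volume with soil
Step 2: V_solids = 88.6 - 74.9 = 13.7 mL
Step 3: Particle density = mass / V_solids = 38.8 / 13.7 = 2.83 g/cm^3

2.83


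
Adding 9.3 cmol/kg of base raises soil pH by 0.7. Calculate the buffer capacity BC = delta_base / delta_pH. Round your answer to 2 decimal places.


Step 1: BC = change in base / change in pH
Step 2: BC = 9.3 / 0.7
Step 3: BC = 13.29 cmol/(kg*pH unit)

13.29


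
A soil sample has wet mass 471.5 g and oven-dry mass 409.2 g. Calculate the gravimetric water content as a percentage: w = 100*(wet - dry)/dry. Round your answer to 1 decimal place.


Step 1: Water mass = wet - dry = 471.5 - 409.2 = 62.3 g
Step 2: w = 100 * water mass / dry mass
Step 3: w = 100 * 62.3 / 409.2 = 15.2%

15.2


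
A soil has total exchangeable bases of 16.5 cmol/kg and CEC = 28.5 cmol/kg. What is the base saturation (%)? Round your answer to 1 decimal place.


Step 1: BS = 100 * (sum of bases) / CEC
Step 2: BS = 100 * 16.5 / 28.5
Step 3: BS = 57.9%

57.9


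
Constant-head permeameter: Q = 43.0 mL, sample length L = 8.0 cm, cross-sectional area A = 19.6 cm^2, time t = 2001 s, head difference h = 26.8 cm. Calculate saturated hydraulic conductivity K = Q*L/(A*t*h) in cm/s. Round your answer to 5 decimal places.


Step 1: K = Q * L / (A * t * h)
Step 2: Numerator = 43.0 * 8.0 = 344.0
Step 3: Denominator = 19.6 * 2001 * 26.8 = 1051085.28
Step 4: K = 344.0 / 1051085.28 = 0.00033 cm/s

0.00033


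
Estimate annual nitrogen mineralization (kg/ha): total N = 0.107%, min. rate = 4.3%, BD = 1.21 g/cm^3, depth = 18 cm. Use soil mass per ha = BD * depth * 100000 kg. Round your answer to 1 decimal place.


Step 1: Soil mass per ha = BD * depth * 100000 = 1.21 * 18 * 100000 = 2178000 kg
Step 2: Total N pool = soil mass * N%/100 = 2178000 * 0.107/100 = 2330.46 kg/ha
Step 3: N mineralized = N pool * rate%/100 = 2330.46 * 4.3/100 = 100.2 kg/ha/yr

100.2


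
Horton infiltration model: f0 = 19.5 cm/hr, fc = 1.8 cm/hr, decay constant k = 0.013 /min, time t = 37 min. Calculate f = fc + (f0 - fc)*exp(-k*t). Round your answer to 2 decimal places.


Step 1: f = fc + (f0 - fc) * exp(-k * t)
Step 2: exp(-0.013 * 37) = 0.618165
Step 3: f = 1.8 + (19.5 - 1.8) * 0.618165
Step 4: f = 1.8 + 17.7 * 0.618165
Step 5: f = 12.74 cm/hr

12.74


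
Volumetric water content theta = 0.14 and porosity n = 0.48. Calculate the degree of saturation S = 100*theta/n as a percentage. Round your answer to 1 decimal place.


Step 1: S = 100 * theta_v / n
Step 2: S = 100 * 0.14 / 0.48
Step 3: S = 29.2%

29.2


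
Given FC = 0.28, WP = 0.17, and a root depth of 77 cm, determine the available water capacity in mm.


Step 1: Available water = (FC - WP) * depth * 10
Step 2: AW = (0.28 - 0.17) * 77 * 10
Step 3: AW = 0.11 * 77 * 10
Step 4: AW = 84.7 mm

84.7


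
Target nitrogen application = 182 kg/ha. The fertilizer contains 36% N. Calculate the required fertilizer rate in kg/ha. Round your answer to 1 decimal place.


Step 1: Fertilizer rate = target N / (N content / 100)
Step 2: Rate = 182 / (36 / 100)
Step 3: Rate = 182 / 0.36
Step 4: Rate = 505.6 kg/ha

505.6


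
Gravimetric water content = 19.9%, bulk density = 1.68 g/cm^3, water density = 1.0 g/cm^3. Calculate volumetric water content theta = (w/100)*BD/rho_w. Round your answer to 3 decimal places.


Step 1: theta = (w / 100) * BD / rho_w
Step 2: theta = (19.9 / 100) * 1.68 / 1.0
Step 3: theta = 0.199 * 1.68
Step 4: theta = 0.334

0.334


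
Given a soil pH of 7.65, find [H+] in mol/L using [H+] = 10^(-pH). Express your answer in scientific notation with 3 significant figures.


Step 1: [H+] = 10^(-pH)
Step 2: [H+] = 10^(-7.65)
Step 3: [H+] = 2.24e-08 mol/L

2.24e-08


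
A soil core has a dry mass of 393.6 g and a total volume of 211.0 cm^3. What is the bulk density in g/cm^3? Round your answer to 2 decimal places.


Step 1: Identify the formula: BD = dry mass / volume
Step 2: Substitute values: BD = 393.6 / 211.0
Step 3: BD = 1.87 g/cm^3

1.87


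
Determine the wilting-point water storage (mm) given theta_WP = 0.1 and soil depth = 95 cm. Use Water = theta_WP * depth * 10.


Step 1: Water (mm) = theta_WP * depth * 10
Step 2: Water = 0.1 * 95 * 10
Step 3: Water = 95.0 mm

95.0


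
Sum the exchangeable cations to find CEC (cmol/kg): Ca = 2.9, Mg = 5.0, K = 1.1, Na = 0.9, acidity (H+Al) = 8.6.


Step 1: CEC = Ca + Mg + K + Na + (H+Al)
Step 2: CEC = 2.9 + 5.0 + 1.1 + 0.9 + 8.6
Step 3: CEC = 18.5 cmol/kg

18.5


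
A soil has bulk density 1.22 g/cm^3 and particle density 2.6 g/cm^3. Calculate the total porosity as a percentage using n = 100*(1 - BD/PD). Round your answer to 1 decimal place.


Step 1: Formula: n = 100 * (1 - BD / PD)
Step 2: n = 100 * (1 - 1.22 / 2.6)
Step 3: n = 100 * (1 - 0.46923)
Step 4: n = 53.1%

53.1


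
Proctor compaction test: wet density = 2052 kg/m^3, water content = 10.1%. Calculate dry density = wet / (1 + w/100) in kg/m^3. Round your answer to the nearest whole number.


Step 1: Dry density = wet density / (1 + w/100)
Step 2: Dry density = 2052 / (1 + 10.1/100)
Step 3: Dry density = 2052 / 1.101
Step 4: Dry density = 1864 kg/m^3

1864


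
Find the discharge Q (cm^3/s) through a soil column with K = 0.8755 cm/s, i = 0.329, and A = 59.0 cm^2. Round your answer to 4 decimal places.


Step 1: Apply Darcy's law: Q = K * i * A
Step 2: Q = 0.8755 * 0.329 * 59.0
Step 3: Q = 16.9943 cm^3/s

16.9943


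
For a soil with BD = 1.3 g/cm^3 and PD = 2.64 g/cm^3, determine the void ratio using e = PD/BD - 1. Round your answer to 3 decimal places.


Step 1: e = PD / BD - 1
Step 2: e = 2.64 / 1.3 - 1
Step 3: e = 2.03077 - 1
Step 4: e = 1.031

1.031


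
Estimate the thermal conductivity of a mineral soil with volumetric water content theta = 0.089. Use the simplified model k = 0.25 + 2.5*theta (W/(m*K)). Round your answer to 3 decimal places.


Step 1: k = 0.25 + 2.5 * theta
Step 2: k = 0.25 + 2.5 * 0.089
Step 3: k = 0.25 + 0.223
Step 4: k = 0.473 W/(m*K)

0.473


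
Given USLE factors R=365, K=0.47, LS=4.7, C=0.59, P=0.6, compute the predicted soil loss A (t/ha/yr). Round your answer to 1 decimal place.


Step 1: A = R * K * LS * C * P
Step 2: R * K = 365 * 0.47 = 171.55
Step 3: (R*K) * LS = 171.55 * 4.7 = 806.285
Step 4: * C * P = 806.285 * 0.59 * 0.6 = 285.4
Step 5: A = 285.4 t/(ha*yr)

285.4


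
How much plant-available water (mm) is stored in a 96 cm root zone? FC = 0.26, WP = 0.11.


Step 1: Available water = (FC - WP) * depth * 10
Step 2: AW = (0.26 - 0.11) * 96 * 10
Step 3: AW = 0.15 * 96 * 10
Step 4: AW = 144.0 mm

144.0


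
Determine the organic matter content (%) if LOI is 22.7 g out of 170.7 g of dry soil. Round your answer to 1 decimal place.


Step 1: OM% = 100 * LOI / sample mass
Step 2: OM = 100 * 22.7 / 170.7
Step 3: OM = 13.3%

13.3


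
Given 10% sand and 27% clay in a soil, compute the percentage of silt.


Step 1: sand + silt + clay = 100%
Step 2: silt = 100 - sand - clay
Step 3: silt = 100 - 10 - 27
Step 4: silt = 63%

63


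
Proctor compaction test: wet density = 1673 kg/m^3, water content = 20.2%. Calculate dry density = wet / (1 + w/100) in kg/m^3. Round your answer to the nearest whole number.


Step 1: Dry density = wet density / (1 + w/100)
Step 2: Dry density = 1673 / (1 + 20.2/100)
Step 3: Dry density = 1673 / 1.202
Step 4: Dry density = 1392 kg/m^3

1392


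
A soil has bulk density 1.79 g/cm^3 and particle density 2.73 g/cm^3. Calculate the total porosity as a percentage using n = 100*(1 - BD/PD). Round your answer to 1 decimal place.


Step 1: Formula: n = 100 * (1 - BD / PD)
Step 2: n = 100 * (1 - 1.79 / 2.73)
Step 3: n = 100 * (1 - 0.65568)
Step 4: n = 34.4%

34.4


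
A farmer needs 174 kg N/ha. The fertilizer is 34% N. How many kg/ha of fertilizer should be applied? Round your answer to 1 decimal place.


Step 1: Fertilizer rate = target N / (N content / 100)
Step 2: Rate = 174 / (34 / 100)
Step 3: Rate = 174 / 0.34
Step 4: Rate = 511.8 kg/ha

511.8


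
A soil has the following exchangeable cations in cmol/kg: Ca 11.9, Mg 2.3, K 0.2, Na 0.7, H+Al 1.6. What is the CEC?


Step 1: CEC = Ca + Mg + K + Na + (H+Al)
Step 2: CEC = 11.9 + 2.3 + 0.2 + 0.7 + 1.6
Step 3: CEC = 16.7 cmol/kg

16.7


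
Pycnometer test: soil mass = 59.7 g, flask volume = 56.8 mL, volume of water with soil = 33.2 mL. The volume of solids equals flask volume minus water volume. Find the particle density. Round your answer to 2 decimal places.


Step 1: Volume of solids = flask volume - water volume with soil
Step 2: V_solids = 56.8 - 33.2 = 23.6 mL
Step 3: Particle density = mass / V_solids = 59.7 / 23.6 = 2.53 g/cm^3

2.53


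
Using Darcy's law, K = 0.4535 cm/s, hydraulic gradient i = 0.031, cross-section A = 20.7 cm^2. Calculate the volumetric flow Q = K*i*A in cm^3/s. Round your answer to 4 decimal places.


Step 1: Apply Darcy's law: Q = K * i * A
Step 2: Q = 0.4535 * 0.031 * 20.7
Step 3: Q = 0.291 cm^3/s

0.291


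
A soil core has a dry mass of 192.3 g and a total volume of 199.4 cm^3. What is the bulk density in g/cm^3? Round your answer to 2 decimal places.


Step 1: Identify the formula: BD = dry mass / volume
Step 2: Substitute values: BD = 192.3 / 199.4
Step 3: BD = 0.96 g/cm^3

0.96


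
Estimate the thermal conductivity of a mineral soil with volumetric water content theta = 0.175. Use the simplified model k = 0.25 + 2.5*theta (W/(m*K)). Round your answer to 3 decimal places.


Step 1: k = 0.25 + 2.5 * theta
Step 2: k = 0.25 + 2.5 * 0.175
Step 3: k = 0.25 + 0.438
Step 4: k = 0.688 W/(m*K)

0.688


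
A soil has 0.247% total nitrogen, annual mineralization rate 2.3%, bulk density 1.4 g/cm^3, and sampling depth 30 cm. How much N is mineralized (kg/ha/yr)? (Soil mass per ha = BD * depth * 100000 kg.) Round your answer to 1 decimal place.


Step 1: Soil mass per ha = BD * depth * 100000 = 1.4 * 30 * 100000 = 4200000 kg
Step 2: Total N pool = soil mass * N%/100 = 4200000 * 0.247/100 = 10374.0 kg/ha
Step 3: N mineralized = N pool * rate%/100 = 10374.0 * 2.3/100 = 238.6 kg/ha/yr

238.6


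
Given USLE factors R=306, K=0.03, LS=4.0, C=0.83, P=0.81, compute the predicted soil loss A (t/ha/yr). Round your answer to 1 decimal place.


Step 1: A = R * K * LS * C * P
Step 2: R * K = 306 * 0.03 = 9.18
Step 3: (R*K) * LS = 9.18 * 4.0 = 36.72
Step 4: * C * P = 36.72 * 0.83 * 0.81 = 24.7
Step 5: A = 24.7 t/(ha*yr)

24.7


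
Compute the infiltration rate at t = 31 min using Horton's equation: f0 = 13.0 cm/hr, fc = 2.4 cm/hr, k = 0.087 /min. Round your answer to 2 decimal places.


Step 1: f = fc + (f0 - fc) * exp(-k * t)
Step 2: exp(-0.087 * 31) = 0.067407
Step 3: f = 2.4 + (13.0 - 2.4) * 0.067407
Step 4: f = 2.4 + 10.6 * 0.067407
Step 5: f = 3.11 cm/hr

3.11


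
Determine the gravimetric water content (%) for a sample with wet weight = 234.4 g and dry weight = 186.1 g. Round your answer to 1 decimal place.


Step 1: Water mass = wet - dry = 234.4 - 186.1 = 48.3 g
Step 2: w = 100 * water mass / dry mass
Step 3: w = 100 * 48.3 / 186.1 = 26.0%

26.0


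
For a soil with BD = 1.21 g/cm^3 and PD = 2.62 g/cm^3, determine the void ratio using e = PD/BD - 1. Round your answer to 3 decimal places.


Step 1: e = PD / BD - 1
Step 2: e = 2.62 / 1.21 - 1
Step 3: e = 2.16529 - 1
Step 4: e = 1.165

1.165


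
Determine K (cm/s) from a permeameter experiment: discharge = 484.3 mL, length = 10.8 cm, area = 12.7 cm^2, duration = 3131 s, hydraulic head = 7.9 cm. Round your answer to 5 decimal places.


Step 1: K = Q * L / (A * t * h)
Step 2: Numerator = 484.3 * 10.8 = 5230.44
Step 3: Denominator = 12.7 * 3131 * 7.9 = 314133.23
Step 4: K = 5230.44 / 314133.23 = 0.01665 cm/s

0.01665


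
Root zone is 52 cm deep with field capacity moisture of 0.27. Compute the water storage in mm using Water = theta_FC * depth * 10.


Step 1: Water (mm) = theta_FC * depth (cm) * 10
Step 2: Water = 0.27 * 52 * 10
Step 3: Water = 140.4 mm

140.4


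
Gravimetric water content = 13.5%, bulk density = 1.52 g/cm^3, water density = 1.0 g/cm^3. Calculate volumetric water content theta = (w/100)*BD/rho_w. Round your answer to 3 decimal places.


Step 1: theta = (w / 100) * BD / rho_w
Step 2: theta = (13.5 / 100) * 1.52 / 1.0
Step 3: theta = 0.135 * 1.52
Step 4: theta = 0.205

0.205


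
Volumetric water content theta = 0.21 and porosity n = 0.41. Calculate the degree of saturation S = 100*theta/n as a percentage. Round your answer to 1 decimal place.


Step 1: S = 100 * theta_v / n
Step 2: S = 100 * 0.21 / 0.41
Step 3: S = 51.2%

51.2


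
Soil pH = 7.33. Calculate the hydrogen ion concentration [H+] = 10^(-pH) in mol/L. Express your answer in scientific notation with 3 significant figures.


Step 1: [H+] = 10^(-pH)
Step 2: [H+] = 10^(-7.33)
Step 3: [H+] = 4.68e-08 mol/L

4.68e-08


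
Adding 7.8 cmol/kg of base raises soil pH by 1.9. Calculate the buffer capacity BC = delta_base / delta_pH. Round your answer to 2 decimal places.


Step 1: BC = change in base / change in pH
Step 2: BC = 7.8 / 1.9
Step 3: BC = 4.11 cmol/(kg*pH unit)

4.11


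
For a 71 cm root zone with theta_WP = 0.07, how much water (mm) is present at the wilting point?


Step 1: Water (mm) = theta_WP * depth * 10
Step 2: Water = 0.07 * 71 * 10
Step 3: Water = 49.7 mm

49.7


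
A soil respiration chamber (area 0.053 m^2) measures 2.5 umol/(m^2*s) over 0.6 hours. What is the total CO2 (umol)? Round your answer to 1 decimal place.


Step 1: Convert time to seconds: 0.6 hr * 3600 = 2160.0 s
Step 2: Total = flux * area * time_s
Step 3: Total = 2.5 * 0.053 * 2160.0
Step 4: Total = 286.2 umol

286.2


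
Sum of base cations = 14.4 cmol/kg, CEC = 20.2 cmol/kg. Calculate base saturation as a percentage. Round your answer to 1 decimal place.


Step 1: BS = 100 * (sum of bases) / CEC
Step 2: BS = 100 * 14.4 / 20.2
Step 3: BS = 71.3%

71.3


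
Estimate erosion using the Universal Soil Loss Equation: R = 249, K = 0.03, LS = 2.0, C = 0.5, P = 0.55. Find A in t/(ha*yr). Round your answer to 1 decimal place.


Step 1: A = R * K * LS * C * P
Step 2: R * K = 249 * 0.03 = 7.47
Step 3: (R*K) * LS = 7.47 * 2.0 = 14.94
Step 4: * C * P = 14.94 * 0.5 * 0.55 = 4.1
Step 5: A = 4.1 t/(ha*yr)

4.1


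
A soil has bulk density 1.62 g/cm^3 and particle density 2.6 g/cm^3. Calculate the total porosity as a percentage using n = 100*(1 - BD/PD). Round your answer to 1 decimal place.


Step 1: Formula: n = 100 * (1 - BD / PD)
Step 2: n = 100 * (1 - 1.62 / 2.6)
Step 3: n = 100 * (1 - 0.62308)
Step 4: n = 37.7%

37.7


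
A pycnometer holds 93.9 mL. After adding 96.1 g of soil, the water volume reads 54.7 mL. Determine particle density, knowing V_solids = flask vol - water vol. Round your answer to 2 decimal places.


Step 1: Volume of solids = flask volume - water volume with soil
Step 2: V_solids = 93.9 - 54.7 = 39.2 mL
Step 3: Particle density = mass / V_solids = 96.1 / 39.2 = 2.45 g/cm^3

2.45


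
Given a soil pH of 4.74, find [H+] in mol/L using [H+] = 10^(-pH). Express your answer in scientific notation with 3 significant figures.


Step 1: [H+] = 10^(-pH)
Step 2: [H+] = 10^(-4.74)
Step 3: [H+] = 1.82e-05 mol/L

1.82e-05


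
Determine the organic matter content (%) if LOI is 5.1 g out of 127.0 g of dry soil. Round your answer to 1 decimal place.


Step 1: OM% = 100 * LOI / sample mass
Step 2: OM = 100 * 5.1 / 127.0
Step 3: OM = 4.0%

4.0


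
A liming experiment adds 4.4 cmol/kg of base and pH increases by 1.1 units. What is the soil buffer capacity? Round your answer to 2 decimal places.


Step 1: BC = change in base / change in pH
Step 2: BC = 4.4 / 1.1
Step 3: BC = 4.0 cmol/(kg*pH unit)

4.0


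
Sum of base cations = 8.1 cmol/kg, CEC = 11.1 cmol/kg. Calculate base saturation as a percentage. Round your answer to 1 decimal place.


Step 1: BS = 100 * (sum of bases) / CEC
Step 2: BS = 100 * 8.1 / 11.1
Step 3: BS = 73.0%

73.0


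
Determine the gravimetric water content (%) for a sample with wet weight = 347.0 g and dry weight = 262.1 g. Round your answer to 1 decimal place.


Step 1: Water mass = wet - dry = 347.0 - 262.1 = 84.9 g
Step 2: w = 100 * water mass / dry mass
Step 3: w = 100 * 84.9 / 262.1 = 32.4%

32.4


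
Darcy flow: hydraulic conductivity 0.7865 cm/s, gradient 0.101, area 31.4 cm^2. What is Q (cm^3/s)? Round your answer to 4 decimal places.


Step 1: Apply Darcy's law: Q = K * i * A
Step 2: Q = 0.7865 * 0.101 * 31.4
Step 3: Q = 2.4943 cm^3/s

2.4943


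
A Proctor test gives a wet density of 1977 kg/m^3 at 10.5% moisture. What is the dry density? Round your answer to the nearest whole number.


Step 1: Dry density = wet density / (1 + w/100)
Step 2: Dry density = 1977 / (1 + 10.5/100)
Step 3: Dry density = 1977 / 1.105
Step 4: Dry density = 1789 kg/m^3

1789


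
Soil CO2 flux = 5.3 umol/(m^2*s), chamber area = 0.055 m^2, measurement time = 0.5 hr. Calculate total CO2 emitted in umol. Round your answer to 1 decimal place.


Step 1: Convert time to seconds: 0.5 hr * 3600 = 1800.0 s
Step 2: Total = flux * area * time_s
Step 3: Total = 5.3 * 0.055 * 1800.0
Step 4: Total = 524.7 umol

524.7


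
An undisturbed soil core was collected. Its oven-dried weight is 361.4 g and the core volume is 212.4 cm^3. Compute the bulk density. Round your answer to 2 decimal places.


Step 1: Identify the formula: BD = dry mass / volume
Step 2: Substitute values: BD = 361.4 / 212.4
Step 3: BD = 1.7 g/cm^3

1.7


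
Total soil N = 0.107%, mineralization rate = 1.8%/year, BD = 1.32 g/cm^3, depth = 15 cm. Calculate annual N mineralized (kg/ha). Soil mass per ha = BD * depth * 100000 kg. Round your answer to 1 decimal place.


Step 1: Soil mass per ha = BD * depth * 100000 = 1.32 * 15 * 100000 = 1980000 kg
Step 2: Total N pool = soil mass * N%/100 = 1980000 * 0.107/100 = 2118.6 kg/ha
Step 3: N mineralized = N pool * rate%/100 = 2118.6 * 1.8/100 = 38.1 kg/ha/yr

38.1


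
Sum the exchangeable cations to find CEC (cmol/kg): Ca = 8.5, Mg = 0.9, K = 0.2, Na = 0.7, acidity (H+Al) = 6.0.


Step 1: CEC = Ca + Mg + K + Na + (H+Al)
Step 2: CEC = 8.5 + 0.9 + 0.2 + 0.7 + 6.0
Step 3: CEC = 16.3 cmol/kg

16.3


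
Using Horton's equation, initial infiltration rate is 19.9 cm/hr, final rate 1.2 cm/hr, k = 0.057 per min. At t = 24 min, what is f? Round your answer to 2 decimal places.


Step 1: f = fc + (f0 - fc) * exp(-k * t)
Step 2: exp(-0.057 * 24) = 0.254616
Step 3: f = 1.2 + (19.9 - 1.2) * 0.254616
Step 4: f = 1.2 + 18.7 * 0.254616
Step 5: f = 5.96 cm/hr

5.96


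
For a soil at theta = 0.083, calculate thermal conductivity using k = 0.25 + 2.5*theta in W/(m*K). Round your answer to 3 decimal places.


Step 1: k = 0.25 + 2.5 * theta
Step 2: k = 0.25 + 2.5 * 0.083
Step 3: k = 0.25 + 0.208
Step 4: k = 0.458 W/(m*K)

0.458


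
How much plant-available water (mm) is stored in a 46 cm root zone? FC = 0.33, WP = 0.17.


Step 1: Available water = (FC - WP) * depth * 10
Step 2: AW = (0.33 - 0.17) * 46 * 10
Step 3: AW = 0.16 * 46 * 10
Step 4: AW = 73.6 mm

73.6


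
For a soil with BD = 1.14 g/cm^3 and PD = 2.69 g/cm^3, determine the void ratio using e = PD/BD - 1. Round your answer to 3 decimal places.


Step 1: e = PD / BD - 1
Step 2: e = 2.69 / 1.14 - 1
Step 3: e = 2.35965 - 1
Step 4: e = 1.36

1.36


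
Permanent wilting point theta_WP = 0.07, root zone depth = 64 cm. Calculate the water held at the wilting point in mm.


Step 1: Water (mm) = theta_WP * depth * 10
Step 2: Water = 0.07 * 64 * 10
Step 3: Water = 44.8 mm

44.8


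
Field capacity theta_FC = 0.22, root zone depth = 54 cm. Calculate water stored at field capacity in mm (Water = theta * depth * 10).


Step 1: Water (mm) = theta_FC * depth (cm) * 10
Step 2: Water = 0.22 * 54 * 10
Step 3: Water = 118.8 mm

118.8


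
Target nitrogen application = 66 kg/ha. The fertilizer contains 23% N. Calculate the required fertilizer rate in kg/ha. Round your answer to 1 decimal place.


Step 1: Fertilizer rate = target N / (N content / 100)
Step 2: Rate = 66 / (23 / 100)
Step 3: Rate = 66 / 0.23
Step 4: Rate = 287.0 kg/ha

287.0


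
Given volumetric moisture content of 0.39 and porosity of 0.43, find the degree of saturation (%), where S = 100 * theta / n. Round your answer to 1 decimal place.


Step 1: S = 100 * theta_v / n
Step 2: S = 100 * 0.39 / 0.43
Step 3: S = 90.7%

90.7


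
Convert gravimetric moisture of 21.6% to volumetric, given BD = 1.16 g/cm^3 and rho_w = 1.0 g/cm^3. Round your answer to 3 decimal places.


Step 1: theta = (w / 100) * BD / rho_w
Step 2: theta = (21.6 / 100) * 1.16 / 1.0
Step 3: theta = 0.216 * 1.16
Step 4: theta = 0.251

0.251


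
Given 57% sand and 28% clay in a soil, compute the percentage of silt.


Step 1: sand + silt + clay = 100%
Step 2: silt = 100 - sand - clay
Step 3: silt = 100 - 57 - 28
Step 4: silt = 15%

15


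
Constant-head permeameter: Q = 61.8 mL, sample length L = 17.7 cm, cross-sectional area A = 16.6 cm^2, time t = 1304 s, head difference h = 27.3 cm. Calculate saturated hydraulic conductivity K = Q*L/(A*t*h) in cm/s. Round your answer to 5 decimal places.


Step 1: K = Q * L / (A * t * h)
Step 2: Numerator = 61.8 * 17.7 = 1093.86
Step 3: Denominator = 16.6 * 1304 * 27.3 = 590946.72
Step 4: K = 1093.86 / 590946.72 = 0.00185 cm/s

0.00185


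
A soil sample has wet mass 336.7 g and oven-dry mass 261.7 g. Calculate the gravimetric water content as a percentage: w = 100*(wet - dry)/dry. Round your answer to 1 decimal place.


Step 1: Water mass = wet - dry = 336.7 - 261.7 = 75.0 g
Step 2: w = 100 * water mass / dry mass
Step 3: w = 100 * 75.0 / 261.7 = 28.7%

28.7


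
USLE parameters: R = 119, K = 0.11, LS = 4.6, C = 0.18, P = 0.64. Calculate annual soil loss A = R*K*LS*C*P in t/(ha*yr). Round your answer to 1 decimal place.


Step 1: A = R * K * LS * C * P
Step 2: R * K = 119 * 0.11 = 13.09
Step 3: (R*K) * LS = 13.09 * 4.6 = 60.214
Step 4: * C * P = 60.214 * 0.18 * 0.64 = 6.9
Step 5: A = 6.9 t/(ha*yr)

6.9


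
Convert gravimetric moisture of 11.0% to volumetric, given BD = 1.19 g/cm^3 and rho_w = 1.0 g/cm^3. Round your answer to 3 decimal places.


Step 1: theta = (w / 100) * BD / rho_w
Step 2: theta = (11.0 / 100) * 1.19 / 1.0
Step 3: theta = 0.11 * 1.19
Step 4: theta = 0.131

0.131


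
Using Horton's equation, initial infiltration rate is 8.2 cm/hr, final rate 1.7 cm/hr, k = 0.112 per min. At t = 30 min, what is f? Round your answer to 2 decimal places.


Step 1: f = fc + (f0 - fc) * exp(-k * t)
Step 2: exp(-0.112 * 30) = 0.034735
Step 3: f = 1.7 + (8.2 - 1.7) * 0.034735
Step 4: f = 1.7 + 6.5 * 0.034735
Step 5: f = 1.93 cm/hr

1.93


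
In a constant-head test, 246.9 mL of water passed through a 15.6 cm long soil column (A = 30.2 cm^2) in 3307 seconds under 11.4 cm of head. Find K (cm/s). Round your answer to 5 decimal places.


Step 1: K = Q * L / (A * t * h)
Step 2: Numerator = 246.9 * 15.6 = 3851.64
Step 3: Denominator = 30.2 * 3307 * 11.4 = 1138533.96
Step 4: K = 3851.64 / 1138533.96 = 0.00338 cm/s

0.00338


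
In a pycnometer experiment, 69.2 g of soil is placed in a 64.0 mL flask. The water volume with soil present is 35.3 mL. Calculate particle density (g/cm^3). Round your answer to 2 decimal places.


Step 1: Volume of solids = flask volume - water volume with soil
Step 2: V_solids = 64.0 - 35.3 = 28.7 mL
Step 3: Particle density = mass / V_solids = 69.2 / 28.7 = 2.41 g/cm^3

2.41


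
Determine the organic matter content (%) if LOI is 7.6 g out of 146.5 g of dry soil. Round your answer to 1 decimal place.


Step 1: OM% = 100 * LOI / sample mass
Step 2: OM = 100 * 7.6 / 146.5
Step 3: OM = 5.2%

5.2


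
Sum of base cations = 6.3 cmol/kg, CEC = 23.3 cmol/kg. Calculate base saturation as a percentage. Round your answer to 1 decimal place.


Step 1: BS = 100 * (sum of bases) / CEC
Step 2: BS = 100 * 6.3 / 23.3
Step 3: BS = 27.0%

27.0


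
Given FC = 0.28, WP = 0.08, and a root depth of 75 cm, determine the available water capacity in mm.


Step 1: Available water = (FC - WP) * depth * 10
Step 2: AW = (0.28 - 0.08) * 75 * 10
Step 3: AW = 0.2 * 75 * 10
Step 4: AW = 150.0 mm

150.0


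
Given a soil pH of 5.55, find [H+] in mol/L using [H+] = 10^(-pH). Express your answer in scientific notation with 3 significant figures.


Step 1: [H+] = 10^(-pH)
Step 2: [H+] = 10^(-5.55)
Step 3: [H+] = 2.82e-06 mol/L

2.82e-06


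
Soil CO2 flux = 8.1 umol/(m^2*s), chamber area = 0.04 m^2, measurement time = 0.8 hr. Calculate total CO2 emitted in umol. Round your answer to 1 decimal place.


Step 1: Convert time to seconds: 0.8 hr * 3600 = 2880.0 s
Step 2: Total = flux * area * time_s
Step 3: Total = 8.1 * 0.04 * 2880.0
Step 4: Total = 933.1 umol

933.1


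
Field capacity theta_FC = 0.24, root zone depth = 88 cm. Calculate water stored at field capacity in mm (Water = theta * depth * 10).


Step 1: Water (mm) = theta_FC * depth (cm) * 10
Step 2: Water = 0.24 * 88 * 10
Step 3: Water = 211.2 mm

211.2


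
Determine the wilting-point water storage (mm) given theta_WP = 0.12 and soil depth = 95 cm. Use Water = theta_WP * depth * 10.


Step 1: Water (mm) = theta_WP * depth * 10
Step 2: Water = 0.12 * 95 * 10
Step 3: Water = 114.0 mm

114.0


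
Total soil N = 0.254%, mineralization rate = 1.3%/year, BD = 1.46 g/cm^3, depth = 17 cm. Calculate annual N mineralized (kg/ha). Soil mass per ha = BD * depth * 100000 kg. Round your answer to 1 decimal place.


Step 1: Soil mass per ha = BD * depth * 100000 = 1.46 * 17 * 100000 = 2482000 kg
Step 2: Total N pool = soil mass * N%/100 = 2482000 * 0.254/100 = 6304.28 kg/ha
Step 3: N mineralized = N pool * rate%/100 = 6304.28 * 1.3/100 = 82.0 kg/ha/yr

82.0


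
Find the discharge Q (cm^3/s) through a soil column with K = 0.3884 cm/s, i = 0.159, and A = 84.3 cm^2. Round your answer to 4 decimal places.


Step 1: Apply Darcy's law: Q = K * i * A
Step 2: Q = 0.3884 * 0.159 * 84.3
Step 3: Q = 5.206 cm^3/s

5.206


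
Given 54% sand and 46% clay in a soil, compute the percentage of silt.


Step 1: sand + silt + clay = 100%
Step 2: silt = 100 - sand - clay
Step 3: silt = 100 - 54 - 46
Step 4: silt = 0%

0


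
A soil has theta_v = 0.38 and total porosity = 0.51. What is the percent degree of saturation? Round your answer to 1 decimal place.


Step 1: S = 100 * theta_v / n
Step 2: S = 100 * 0.38 / 0.51
Step 3: S = 74.5%

74.5


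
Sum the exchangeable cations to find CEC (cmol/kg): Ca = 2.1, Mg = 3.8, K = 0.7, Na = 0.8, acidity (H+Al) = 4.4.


Step 1: CEC = Ca + Mg + K + Na + (H+Al)
Step 2: CEC = 2.1 + 3.8 + 0.7 + 0.8 + 4.4
Step 3: CEC = 11.8 cmol/kg

11.8


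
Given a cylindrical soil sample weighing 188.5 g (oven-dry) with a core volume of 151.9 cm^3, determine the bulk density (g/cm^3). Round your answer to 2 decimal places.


Step 1: Identify the formula: BD = dry mass / volume
Step 2: Substitute values: BD = 188.5 / 151.9
Step 3: BD = 1.24 g/cm^3

1.24


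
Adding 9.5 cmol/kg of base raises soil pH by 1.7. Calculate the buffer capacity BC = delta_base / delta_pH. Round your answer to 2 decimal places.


Step 1: BC = change in base / change in pH
Step 2: BC = 9.5 / 1.7
Step 3: BC = 5.59 cmol/(kg*pH unit)

5.59


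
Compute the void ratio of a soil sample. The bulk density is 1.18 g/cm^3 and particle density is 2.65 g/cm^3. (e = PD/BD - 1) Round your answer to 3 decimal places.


Step 1: e = PD / BD - 1
Step 2: e = 2.65 / 1.18 - 1
Step 3: e = 2.24576 - 1
Step 4: e = 1.246

1.246


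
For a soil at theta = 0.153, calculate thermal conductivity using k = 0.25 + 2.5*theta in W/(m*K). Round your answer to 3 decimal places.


Step 1: k = 0.25 + 2.5 * theta
Step 2: k = 0.25 + 2.5 * 0.153
Step 3: k = 0.25 + 0.383
Step 4: k = 0.633 W/(m*K)

0.633


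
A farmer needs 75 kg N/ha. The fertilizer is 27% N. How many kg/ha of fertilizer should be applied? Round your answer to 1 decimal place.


Step 1: Fertilizer rate = target N / (N content / 100)
Step 2: Rate = 75 / (27 / 100)
Step 3: Rate = 75 / 0.27
Step 4: Rate = 277.8 kg/ha

277.8


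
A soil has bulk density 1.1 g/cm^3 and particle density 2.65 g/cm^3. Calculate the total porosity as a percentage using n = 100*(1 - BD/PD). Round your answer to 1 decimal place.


Step 1: Formula: n = 100 * (1 - BD / PD)
Step 2: n = 100 * (1 - 1.1 / 2.65)
Step 3: n = 100 * (1 - 0.41509)
Step 4: n = 58.5%

58.5


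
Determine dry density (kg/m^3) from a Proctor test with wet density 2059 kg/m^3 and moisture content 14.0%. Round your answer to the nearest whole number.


Step 1: Dry density = wet density / (1 + w/100)
Step 2: Dry density = 2059 / (1 + 14.0/100)
Step 3: Dry density = 2059 / 1.14
Step 4: Dry density = 1806 kg/m^3

1806


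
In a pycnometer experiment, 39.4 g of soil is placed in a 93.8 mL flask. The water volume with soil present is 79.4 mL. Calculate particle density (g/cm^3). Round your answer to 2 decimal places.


Step 1: Volume of solids = flask volume - water volume with soil
Step 2: V_solids = 93.8 - 79.4 = 14.4 mL
Step 3: Particle density = mass / V_solids = 39.4 / 14.4 = 2.74 g/cm^3

2.74


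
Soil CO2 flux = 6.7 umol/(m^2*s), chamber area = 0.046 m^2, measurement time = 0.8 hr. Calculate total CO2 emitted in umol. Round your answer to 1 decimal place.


Step 1: Convert time to seconds: 0.8 hr * 3600 = 2880.0 s
Step 2: Total = flux * area * time_s
Step 3: Total = 6.7 * 0.046 * 2880.0
Step 4: Total = 887.6 umol

887.6


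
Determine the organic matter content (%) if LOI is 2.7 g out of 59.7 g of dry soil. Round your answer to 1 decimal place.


Step 1: OM% = 100 * LOI / sample mass
Step 2: OM = 100 * 2.7 / 59.7
Step 3: OM = 4.5%

4.5
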